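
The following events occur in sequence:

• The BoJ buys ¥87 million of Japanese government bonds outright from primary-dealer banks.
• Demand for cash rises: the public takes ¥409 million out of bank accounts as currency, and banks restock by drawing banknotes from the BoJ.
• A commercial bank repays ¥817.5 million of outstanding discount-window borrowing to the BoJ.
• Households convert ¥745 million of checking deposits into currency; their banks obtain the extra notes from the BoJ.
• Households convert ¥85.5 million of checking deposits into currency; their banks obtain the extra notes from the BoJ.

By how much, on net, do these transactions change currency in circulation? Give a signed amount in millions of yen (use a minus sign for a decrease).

BoJ balance sheet:
  Assets:      Securities +¥87M, Loans to banks −¥817.5M
  Liabilities: Bank reserves −¥1970M, Currency in circulation +¥1239.5M
So the change in currency in circulation is +¥1239.5 million.

+¥1239.5 million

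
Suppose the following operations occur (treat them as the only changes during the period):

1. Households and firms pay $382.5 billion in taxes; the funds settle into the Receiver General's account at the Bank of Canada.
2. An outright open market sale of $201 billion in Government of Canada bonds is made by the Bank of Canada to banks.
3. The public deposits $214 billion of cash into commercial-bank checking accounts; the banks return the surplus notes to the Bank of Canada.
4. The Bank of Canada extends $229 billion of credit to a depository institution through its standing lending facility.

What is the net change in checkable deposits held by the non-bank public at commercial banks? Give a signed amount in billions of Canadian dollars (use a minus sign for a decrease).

Bank of Canada balance sheet:
  Assets:      Securities −$201B, Loans to banks +$229B
  Liabilities: Bank reserves −$140.5B, Currency in circulation −$214B, Government deposits +$382.5B
Commercial banking system:
  Assets:      Reserves at CB −$140.5B, Securities +$201B
  Liabilities: Checkable deposits −$168.5B, Borrowings from CB +$229B
So the change in checkable deposits held by the non-bank public at commercial banks is -$168.5 billion.

-$168.5 billion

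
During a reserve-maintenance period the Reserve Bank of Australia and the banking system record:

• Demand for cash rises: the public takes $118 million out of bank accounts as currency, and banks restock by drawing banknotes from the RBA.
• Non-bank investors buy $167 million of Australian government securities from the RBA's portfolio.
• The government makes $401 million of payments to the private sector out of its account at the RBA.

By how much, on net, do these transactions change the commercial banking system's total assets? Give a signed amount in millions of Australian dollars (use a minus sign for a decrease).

RBA balance sheet:
  Assets:      Securities −$167M
  Liabilities: Bank reserves +$116M, Currency in circulation +$118M, Government deposits −$401M
Commercial banking system:
  Assets:      Reserves at CB +$116M
  Liabilities: Checkable deposits +$116M
Change in total bank assets = +$116 million.

+$116 million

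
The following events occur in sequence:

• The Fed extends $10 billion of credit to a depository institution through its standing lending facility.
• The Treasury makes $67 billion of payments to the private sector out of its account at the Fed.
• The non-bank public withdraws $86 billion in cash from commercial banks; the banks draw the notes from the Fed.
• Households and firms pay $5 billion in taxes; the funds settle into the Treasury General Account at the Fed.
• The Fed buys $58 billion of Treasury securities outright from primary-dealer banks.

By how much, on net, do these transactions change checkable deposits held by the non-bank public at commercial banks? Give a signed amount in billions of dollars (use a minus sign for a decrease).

Discount-window loan $10 billion: the counterparty is a bank, so public deposits are unchanged → 0.
Government spending $67 billion: non-bank counterparties' bank balances rise → +$67B.
Currency withdrawal $86 billion: non-bank counterparties' bank balances fall → −$86B.
Government account inflow $5 billion: non-bank counterparties' bank balances fall → −$5B.
OMO purchase (from banks) $58 billion: the counterparty is a bank, so public deposits are unchanged → 0.
Net: 0 + 67 − 86 − 5 + 0 = -$24 billion.

-$24 billion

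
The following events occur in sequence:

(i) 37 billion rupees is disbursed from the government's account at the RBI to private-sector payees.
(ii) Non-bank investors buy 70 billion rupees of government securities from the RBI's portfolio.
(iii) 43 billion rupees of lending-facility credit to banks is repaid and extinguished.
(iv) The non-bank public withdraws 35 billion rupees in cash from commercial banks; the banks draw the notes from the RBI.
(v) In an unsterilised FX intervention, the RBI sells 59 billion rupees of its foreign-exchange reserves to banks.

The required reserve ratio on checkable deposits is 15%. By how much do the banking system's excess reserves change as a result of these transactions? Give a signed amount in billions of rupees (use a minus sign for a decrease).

-159.8 billion

Government spending 37 billion rupees: reserves +37B, deposits +37B.
Asset sale (to non-banks) 70 billion rupees: reserves −70B, deposits −70B.
Discount-window repayment 43 billion rupees: reserves −43B, deposits 0.
Currency withdrawal 35 billion rupees: reserves −35B, deposits −35B.
FX sale 59 billion rupees: reserves −59B, deposits 0.
Totals: Δreserves = −170B, Δdeposits = −68B.
Δrequired reserves = 15% × −68B = −10.2B.
Δexcess reserves = Δreserves − Δrequired = −170B − (−10.2B) = -159.8 billion.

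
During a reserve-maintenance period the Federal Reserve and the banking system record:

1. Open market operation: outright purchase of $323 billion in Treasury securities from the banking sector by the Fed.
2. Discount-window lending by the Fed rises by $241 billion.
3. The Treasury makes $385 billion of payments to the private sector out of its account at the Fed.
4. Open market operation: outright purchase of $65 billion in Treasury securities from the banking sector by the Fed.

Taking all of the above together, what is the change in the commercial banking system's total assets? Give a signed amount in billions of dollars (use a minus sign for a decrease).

+$626 billion

Fed balance sheet:
  Assets:      Securities +$388B, Loans to banks +$241B
  Liabilities: Bank reserves +$1014B, Government deposits −$385B
Commercial banking system:
  Assets:      Reserves at CB +$1014B, Securities −$388B
  Liabilities: Checkable deposits +$385B, Borrowings from CB +$241B
Change in total bank assets = +$626 billion.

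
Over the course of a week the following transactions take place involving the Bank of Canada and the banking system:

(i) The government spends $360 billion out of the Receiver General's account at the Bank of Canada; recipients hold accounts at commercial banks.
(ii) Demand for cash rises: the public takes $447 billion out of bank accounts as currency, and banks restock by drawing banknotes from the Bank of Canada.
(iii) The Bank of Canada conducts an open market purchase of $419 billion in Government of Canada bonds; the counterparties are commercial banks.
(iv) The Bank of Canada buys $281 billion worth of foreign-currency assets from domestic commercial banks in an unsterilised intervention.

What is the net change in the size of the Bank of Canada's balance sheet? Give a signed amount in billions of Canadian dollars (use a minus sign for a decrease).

+$700 billion

Government spending $360 billion: only the composition of liabilities changes → 0.
Currency withdrawal $447 billion: only the composition of liabilities changes → 0.
OMO purchase (from banks) $419 billion: a Bank of Canada asset is acquired → +$419B.
FX purchase $281 billion: a Bank of Canada asset is acquired → +$281B.
Net: 0 + 0 + 419 + 281 = +$700 billion.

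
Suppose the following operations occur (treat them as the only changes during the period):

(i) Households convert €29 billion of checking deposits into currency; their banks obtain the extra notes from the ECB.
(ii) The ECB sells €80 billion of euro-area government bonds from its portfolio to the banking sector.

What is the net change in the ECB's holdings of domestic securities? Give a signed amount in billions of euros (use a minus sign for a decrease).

ECB balance sheet:
  Assets:      Securities −€80B
  Liabilities: Bank reserves −€109B, Currency in circulation +€29B
So the change in the ECB's holdings of domestic securities is -€80 billion.

-€80 billion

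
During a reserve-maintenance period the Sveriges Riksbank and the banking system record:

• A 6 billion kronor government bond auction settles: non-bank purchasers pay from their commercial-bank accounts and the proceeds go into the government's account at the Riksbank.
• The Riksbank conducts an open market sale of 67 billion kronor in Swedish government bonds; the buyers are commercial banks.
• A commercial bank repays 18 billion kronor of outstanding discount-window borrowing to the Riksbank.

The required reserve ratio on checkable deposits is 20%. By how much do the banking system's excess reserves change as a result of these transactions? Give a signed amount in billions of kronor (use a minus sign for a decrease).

-89.8 billion

Government account inflow 6 billion kronor: reserves −6B, deposits −6B.
OMO sale (to banks) 67 billion kronor: reserves −67B, deposits 0.
Discount-window repayment 18 billion kronor: reserves −18B, deposits 0.
Totals: Δreserves = −91B, Δdeposits = −6B.
Δrequired reserves = 20% × −6B = −1.2B.
Δexcess reserves = Δreserves − Δrequired = −91B − (−1.2B) = -89.8 billion.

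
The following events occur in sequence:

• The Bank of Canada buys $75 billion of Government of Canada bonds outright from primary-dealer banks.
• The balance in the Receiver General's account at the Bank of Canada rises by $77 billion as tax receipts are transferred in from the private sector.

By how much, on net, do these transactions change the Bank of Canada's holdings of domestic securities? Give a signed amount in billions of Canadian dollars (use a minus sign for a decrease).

OMO purchase (from banks) $75 billion: securities added to the Bank of Canada's portfolio → +$75B.
Government account inflow $77 billion: the Bank of Canada's securities portfolio is untouched → 0.
Net: 75 + 0 = +$75 billion.

+$75 billion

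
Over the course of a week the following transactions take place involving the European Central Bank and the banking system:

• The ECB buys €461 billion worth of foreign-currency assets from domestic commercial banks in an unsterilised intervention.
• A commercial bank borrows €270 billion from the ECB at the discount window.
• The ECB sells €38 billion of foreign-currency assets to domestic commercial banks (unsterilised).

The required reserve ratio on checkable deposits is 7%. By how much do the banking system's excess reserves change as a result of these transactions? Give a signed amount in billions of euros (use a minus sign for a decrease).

FX purchase €461 billion: reserves +€461B, deposits 0.
Discount-window loan €270 billion: reserves +€270B, deposits 0.
FX sale €38 billion: reserves −€38B, deposits 0.
Totals: Δreserves = +€693B, Δdeposits = 0.
Δrequired reserves = 7% × 0 = 0.
Δexcess reserves = Δreserves − Δrequired = +€693B − (0) = +€693 billion.

+€693 billion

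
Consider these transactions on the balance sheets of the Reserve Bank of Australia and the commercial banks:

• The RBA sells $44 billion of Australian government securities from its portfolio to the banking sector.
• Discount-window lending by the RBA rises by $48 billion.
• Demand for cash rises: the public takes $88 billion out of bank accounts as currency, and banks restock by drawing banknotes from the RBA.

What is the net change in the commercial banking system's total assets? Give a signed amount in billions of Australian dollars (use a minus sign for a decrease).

-$40 billion

OMO sale (to banks) $44 billion: just an asset swap on bank balance sheets → 0.
Discount-window loan $48 billion: bank balance sheets expand → +$48B.
Currency withdrawal $88 billion: bank balance sheets shrink → −$88B.
Net: 0 + 48 − 88 = -$40 billion.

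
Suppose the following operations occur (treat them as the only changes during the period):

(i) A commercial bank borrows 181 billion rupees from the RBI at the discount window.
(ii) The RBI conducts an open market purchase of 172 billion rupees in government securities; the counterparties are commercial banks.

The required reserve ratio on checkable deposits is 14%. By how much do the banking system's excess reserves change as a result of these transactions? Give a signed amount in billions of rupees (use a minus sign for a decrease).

Discount-window loan 181 billion rupees: reserves +181B, deposits 0.
OMO purchase (from banks) 172 billion rupees: reserves +172B, deposits 0.
Totals: Δreserves = +353B, Δdeposits = 0.
Δrequired reserves = 14% × 0 = 0.
Δexcess reserves = Δreserves − Δrequired = +353B − (0) = +353 billion.

+353 billion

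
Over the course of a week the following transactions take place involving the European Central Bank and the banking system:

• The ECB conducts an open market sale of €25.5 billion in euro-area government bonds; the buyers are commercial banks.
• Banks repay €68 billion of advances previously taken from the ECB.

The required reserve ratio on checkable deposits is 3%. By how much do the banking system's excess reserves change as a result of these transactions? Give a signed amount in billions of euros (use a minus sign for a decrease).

OMO sale (to banks) €25.5 billion: reserves −€25.5B, deposits 0.
Discount-window repayment €68 billion: reserves −€68B, deposits 0.
Totals: Δreserves = −€93.5B, Δdeposits = 0.
Δrequired reserves = 3% × 0 = 0.
Δexcess reserves = Δreserves − Δrequired = −€93.5B − (0) = -€93.5 billion.

-€93.5 billion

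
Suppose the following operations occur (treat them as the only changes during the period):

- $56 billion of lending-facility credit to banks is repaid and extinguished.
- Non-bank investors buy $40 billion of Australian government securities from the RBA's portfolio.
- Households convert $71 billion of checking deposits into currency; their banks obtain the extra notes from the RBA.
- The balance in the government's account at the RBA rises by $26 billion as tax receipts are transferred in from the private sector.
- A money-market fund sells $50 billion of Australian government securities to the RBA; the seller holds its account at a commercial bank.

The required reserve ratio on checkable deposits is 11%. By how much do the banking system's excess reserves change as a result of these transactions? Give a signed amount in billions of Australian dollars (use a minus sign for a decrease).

-$133.43 billion

Discount-window repayment $56 billion: reserves −$56B, deposits 0.
Asset sale (to non-banks) $40 billion: reserves −$40B, deposits −$40B.
Currency withdrawal $71 billion: reserves −$71B, deposits −$71B.
Government account inflow $26 billion: reserves −$26B, deposits −$26B.
Asset purchase (from non-banks) $50 billion: reserves +$50B, deposits +$50B.
Totals: Δreserves = −$143B, Δdeposits = −$87B.
Δrequired reserves = 11% × −$87B = −$9.57B.
Δexcess reserves = Δreserves − Δrequired = −$143B − (−$9.57B) = -$133.43 billion.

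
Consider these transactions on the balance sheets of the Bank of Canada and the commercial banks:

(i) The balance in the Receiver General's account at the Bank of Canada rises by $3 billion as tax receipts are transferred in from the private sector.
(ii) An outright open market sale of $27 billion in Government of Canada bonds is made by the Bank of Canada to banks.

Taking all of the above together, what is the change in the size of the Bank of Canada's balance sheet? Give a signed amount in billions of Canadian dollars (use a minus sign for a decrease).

Bank of Canada balance sheet:
  Assets:      Securities −$27B
  Liabilities: Bank reserves −$30B, Government deposits +$3B
Commercial banking system:
  Assets:      Reserves at CB −$30B, Securities +$27B
  Liabilities: Checkable deposits −$3B
Change in total Bank of Canada assets = -$27 billion.

-$27 billion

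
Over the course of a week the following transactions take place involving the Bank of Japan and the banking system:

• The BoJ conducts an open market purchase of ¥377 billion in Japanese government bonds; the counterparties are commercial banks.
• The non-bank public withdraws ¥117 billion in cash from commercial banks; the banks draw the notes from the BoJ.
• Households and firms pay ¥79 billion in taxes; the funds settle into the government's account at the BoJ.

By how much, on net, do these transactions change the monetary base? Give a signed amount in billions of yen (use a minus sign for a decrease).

BoJ balance sheet:
  Assets:      Securities +¥377B
  Liabilities: Bank reserves +¥181B, Currency in circulation +¥117B, Government deposits +¥79B
Monetary base = currency + reserves: +¥117B + (+¥181B) = +¥298 billion.

+¥298 billion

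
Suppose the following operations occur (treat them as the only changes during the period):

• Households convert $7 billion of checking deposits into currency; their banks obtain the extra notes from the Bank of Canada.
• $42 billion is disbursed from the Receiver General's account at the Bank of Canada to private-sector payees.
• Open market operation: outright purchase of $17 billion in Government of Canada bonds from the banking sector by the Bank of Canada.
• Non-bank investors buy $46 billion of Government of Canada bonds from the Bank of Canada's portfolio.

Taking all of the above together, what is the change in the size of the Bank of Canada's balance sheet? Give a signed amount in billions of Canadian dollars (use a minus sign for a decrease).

-$29 billion

Bank of Canada balance sheet:
  Assets:      Securities −$29B
  Liabilities: Bank reserves +$6B, Currency in circulation +$7B, Government deposits −$42B
Commercial banking system:
  Assets:      Reserves at CB +$6B, Securities −$17B
  Liabilities: Checkable deposits −$11B
Change in total Bank of Canada assets = -$29 billion.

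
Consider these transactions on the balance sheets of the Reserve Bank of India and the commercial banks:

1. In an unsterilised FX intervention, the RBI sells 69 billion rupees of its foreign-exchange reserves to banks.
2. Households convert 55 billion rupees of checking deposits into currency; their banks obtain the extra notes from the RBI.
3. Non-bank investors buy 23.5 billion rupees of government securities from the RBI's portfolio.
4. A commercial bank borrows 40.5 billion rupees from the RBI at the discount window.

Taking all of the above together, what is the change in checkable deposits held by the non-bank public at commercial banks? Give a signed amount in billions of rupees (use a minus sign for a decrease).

RBI balance sheet:
  Assets:      Securities −23.5B, Loans to banks +40.5B, Foreign assets −69B
  Liabilities: Bank reserves −107B, Currency in circulation +55B
Commercial banking system:
  Assets:      Reserves at CB −107B, Foreign assets +69B
  Liabilities: Checkable deposits −78.5B, Borrowings from CB +40.5B
So the change in checkable deposits held by the non-bank public at commercial banks is -78.5 billion.

-78.5 billion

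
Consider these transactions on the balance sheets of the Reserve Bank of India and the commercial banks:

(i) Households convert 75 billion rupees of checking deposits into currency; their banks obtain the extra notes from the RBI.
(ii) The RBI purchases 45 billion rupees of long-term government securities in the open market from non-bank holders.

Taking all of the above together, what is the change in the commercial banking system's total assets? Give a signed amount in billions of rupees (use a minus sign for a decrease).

RBI balance sheet:
  Assets:      Securities +45B
  Liabilities: Bank reserves −30B, Currency in circulation +75B
Commercial banking system:
  Assets:      Reserves at CB −30B
  Liabilities: Checkable deposits −30B
Change in total bank assets = -30 billion.

-30 billion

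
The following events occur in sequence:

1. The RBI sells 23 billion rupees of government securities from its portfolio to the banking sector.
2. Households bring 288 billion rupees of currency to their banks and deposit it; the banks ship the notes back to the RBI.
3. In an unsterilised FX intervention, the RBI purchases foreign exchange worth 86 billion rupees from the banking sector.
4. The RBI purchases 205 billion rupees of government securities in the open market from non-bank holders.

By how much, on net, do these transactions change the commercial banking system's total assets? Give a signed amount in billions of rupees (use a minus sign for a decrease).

RBI balance sheet:
  Assets:      Securities +182B, Foreign assets +86B
  Liabilities: Bank reserves +556B, Currency in circulation −288B
Commercial banking system:
  Assets:      Reserves at CB +556B, Securities +23B, Foreign assets −86B
  Liabilities: Checkable deposits +493B
Change in total bank assets = +493 billion.

+493 billion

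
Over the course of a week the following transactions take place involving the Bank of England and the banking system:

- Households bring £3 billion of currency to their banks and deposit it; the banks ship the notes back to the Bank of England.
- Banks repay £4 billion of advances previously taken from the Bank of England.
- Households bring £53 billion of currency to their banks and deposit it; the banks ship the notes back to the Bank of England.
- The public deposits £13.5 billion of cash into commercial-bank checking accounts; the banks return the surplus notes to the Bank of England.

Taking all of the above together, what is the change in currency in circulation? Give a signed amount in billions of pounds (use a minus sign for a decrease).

Currency deposit £3 billion: notes return to the central bank → −£3B.
Discount-window repayment £4 billion: no currency enters or leaves circulation → 0.
Currency deposit £53 billion: notes return to the central bank → −£53B.
Currency deposit £13.5 billion: notes return to the central bank → −£13.5B.
Net: −3 + 0 − 53 − 13.5 = -£69.5 billion.

-£69.5 billion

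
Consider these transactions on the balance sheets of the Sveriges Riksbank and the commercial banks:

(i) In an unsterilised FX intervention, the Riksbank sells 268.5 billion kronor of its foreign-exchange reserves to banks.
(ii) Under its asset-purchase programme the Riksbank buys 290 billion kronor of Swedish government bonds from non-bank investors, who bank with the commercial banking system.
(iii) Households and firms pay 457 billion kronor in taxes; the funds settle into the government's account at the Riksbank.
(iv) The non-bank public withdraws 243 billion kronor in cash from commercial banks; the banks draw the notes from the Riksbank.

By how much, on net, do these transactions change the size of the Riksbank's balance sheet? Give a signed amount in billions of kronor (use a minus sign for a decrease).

Riksbank balance sheet:
  Assets:      Securities +290B, Foreign assets −268.5B
  Liabilities: Bank reserves −678.5B, Currency in circulation +243B, Government deposits +457B
Commercial banking system:
  Assets:      Reserves at CB −678.5B, Foreign assets +268.5B
  Liabilities: Checkable deposits −410B
Change in total Riksbank assets = +21.5 billion.

+21.5 billion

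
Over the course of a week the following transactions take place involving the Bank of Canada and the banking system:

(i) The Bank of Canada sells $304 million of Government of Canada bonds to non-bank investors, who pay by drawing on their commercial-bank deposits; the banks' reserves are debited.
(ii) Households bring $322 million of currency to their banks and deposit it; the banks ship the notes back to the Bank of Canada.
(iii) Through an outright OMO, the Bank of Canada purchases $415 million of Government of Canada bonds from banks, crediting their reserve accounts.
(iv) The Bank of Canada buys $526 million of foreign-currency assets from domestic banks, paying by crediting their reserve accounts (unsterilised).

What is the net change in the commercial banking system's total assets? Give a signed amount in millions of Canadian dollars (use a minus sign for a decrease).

Bank of Canada balance sheet:
  Assets:      Securities +$111M, Foreign assets +$526M
  Liabilities: Bank reserves +$959M, Currency in circulation −$322M
Commercial banking system:
  Assets:      Reserves at CB +$959M, Securities −$415M, Foreign assets −$526M
  Liabilities: Checkable deposits +$18M
Change in total bank assets = +$18 million.

+$18 million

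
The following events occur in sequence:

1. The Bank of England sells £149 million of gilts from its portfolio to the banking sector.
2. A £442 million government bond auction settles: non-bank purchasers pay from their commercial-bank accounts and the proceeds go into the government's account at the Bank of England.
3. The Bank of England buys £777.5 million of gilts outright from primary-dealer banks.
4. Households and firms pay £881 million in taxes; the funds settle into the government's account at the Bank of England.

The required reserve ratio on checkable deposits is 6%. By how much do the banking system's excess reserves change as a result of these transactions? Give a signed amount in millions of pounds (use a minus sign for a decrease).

OMO sale (to banks) £149 million: reserves −£149M, deposits 0.
Government account inflow £442 million: reserves −£442M, deposits −£442M.
OMO purchase (from banks) £777.5 million: reserves +£777.5M, deposits 0.
Government account inflow £881 million: reserves −£881M, deposits −£881M.
Totals: Δreserves = −£694.5M, Δdeposits = −£1323M.
Δrequired reserves = 6% × −£1323M = −£79.38M.
Δexcess reserves = Δreserves − Δrequired = −£694.5M − (−£79.38M) = -£615.12 million.

-£615.12 million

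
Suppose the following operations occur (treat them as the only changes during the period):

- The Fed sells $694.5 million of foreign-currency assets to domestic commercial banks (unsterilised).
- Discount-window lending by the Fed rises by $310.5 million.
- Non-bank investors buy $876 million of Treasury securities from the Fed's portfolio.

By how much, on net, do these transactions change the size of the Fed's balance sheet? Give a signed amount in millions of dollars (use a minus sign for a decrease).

Fed balance sheet:
  Assets:      Securities −$876M, Loans to banks +$310.5M, Foreign assets −$694.5M
  Liabilities: Bank reserves −$1260M
Change in total Fed assets = -$1260 million.

-$1260 million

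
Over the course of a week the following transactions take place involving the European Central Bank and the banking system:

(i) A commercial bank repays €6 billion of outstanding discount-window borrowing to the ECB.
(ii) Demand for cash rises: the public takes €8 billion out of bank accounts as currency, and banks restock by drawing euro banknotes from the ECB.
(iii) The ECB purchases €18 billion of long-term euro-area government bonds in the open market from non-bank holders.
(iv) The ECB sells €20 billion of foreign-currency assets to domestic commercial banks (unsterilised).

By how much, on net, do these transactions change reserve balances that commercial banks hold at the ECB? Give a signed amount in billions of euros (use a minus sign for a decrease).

-€16 billion

Discount-window repayment €6 billion: repayment is debited from reserves → −€6B.
Currency withdrawal €8 billion: banks swap reserves for currency → −€8B.
Asset purchase (from non-banks) €18 billion: the ECB pays by crediting reserve accounts → +€18B.
FX sale €20 billion: the buying banks pay out of their reserve balances → −€20B.
Net: −6 − 8 + 18 − 20 = -€16 billion.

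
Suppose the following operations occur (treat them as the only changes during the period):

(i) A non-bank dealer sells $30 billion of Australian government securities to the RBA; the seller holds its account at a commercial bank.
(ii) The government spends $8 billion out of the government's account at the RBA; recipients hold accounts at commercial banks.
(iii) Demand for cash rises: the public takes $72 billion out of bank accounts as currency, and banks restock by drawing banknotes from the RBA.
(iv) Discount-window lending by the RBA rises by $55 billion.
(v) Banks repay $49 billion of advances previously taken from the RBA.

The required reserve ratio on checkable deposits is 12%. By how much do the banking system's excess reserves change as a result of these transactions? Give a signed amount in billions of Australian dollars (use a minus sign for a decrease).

-$23.92 billion

Asset purchase (from non-banks) $30 billion: reserves +$30B, deposits +$30B.
Government spending $8 billion: reserves +$8B, deposits +$8B.
Currency withdrawal $72 billion: reserves −$72B, deposits −$72B.
Discount-window loan $55 billion: reserves +$55B, deposits 0.
Discount-window repayment $49 billion: reserves −$49B, deposits 0.
Totals: Δreserves = −$28B, Δdeposits = −$34B.
Δrequired reserves = 12% × −$34B = −$4.08B.
Δexcess reserves = Δreserves − Δrequired = −$28B − (−$4.08B) = -$23.92 billion.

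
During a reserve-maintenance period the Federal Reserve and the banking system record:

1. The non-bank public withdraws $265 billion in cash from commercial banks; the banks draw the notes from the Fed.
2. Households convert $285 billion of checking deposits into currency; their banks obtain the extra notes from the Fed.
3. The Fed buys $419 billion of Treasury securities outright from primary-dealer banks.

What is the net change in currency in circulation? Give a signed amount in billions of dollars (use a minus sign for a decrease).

+$550 billion

Currency withdrawal $265 billion: notes leave the central bank → +$265B.
Currency withdrawal $285 billion: notes leave the central bank → +$285B.
OMO purchase (from banks) $419 billion: no currency enters or leaves circulation → 0.
Net: 265 + 285 + 0 = +$550 billion.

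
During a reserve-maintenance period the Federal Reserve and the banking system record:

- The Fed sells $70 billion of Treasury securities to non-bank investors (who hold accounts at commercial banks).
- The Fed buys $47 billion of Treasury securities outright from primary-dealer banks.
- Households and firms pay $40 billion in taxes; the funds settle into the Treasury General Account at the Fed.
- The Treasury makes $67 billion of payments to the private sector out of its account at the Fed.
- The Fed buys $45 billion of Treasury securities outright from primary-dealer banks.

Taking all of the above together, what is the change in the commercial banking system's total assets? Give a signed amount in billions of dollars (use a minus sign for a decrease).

-$43 billion

Asset sale (to non-banks) $70 billion: bank balance sheets shrink → −$70B.
OMO purchase (from banks) $47 billion: just an asset swap on bank balance sheets → 0.
Government account inflow $40 billion: bank balance sheets shrink → −$40B.
Government spending $67 billion: bank balance sheets expand → +$67B.
OMO purchase (from banks) $45 billion: just an asset swap on bank balance sheets → 0.
Net: −70 + 0 − 40 + 67 + 0 = -$43 billion.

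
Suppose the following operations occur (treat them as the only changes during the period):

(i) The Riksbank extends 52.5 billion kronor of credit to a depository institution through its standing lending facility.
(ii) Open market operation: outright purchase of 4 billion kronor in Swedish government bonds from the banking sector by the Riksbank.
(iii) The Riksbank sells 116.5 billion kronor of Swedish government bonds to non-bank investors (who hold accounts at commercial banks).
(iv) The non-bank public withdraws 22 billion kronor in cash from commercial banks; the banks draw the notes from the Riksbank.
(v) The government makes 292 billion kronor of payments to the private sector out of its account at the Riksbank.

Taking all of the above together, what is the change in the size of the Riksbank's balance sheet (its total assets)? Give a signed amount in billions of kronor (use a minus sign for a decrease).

-60 billion

Discount-window loan 52.5 billion kronor: a Riksbank asset is acquired → +52.5B.
OMO purchase (from banks) 4 billion kronor: a Riksbank asset is acquired → +4B.
Asset sale (to non-banks) 116.5 billion kronor: a Riksbank asset is shed → −116.5B.
Currency withdrawal 22 billion kronor: only the composition of liabilities changes → 0.
Government spending 292 billion kronor: only the composition of liabilities changes → 0.
Net: 52.5 + 4 − 116.5 + 0 + 0 = -60 billion.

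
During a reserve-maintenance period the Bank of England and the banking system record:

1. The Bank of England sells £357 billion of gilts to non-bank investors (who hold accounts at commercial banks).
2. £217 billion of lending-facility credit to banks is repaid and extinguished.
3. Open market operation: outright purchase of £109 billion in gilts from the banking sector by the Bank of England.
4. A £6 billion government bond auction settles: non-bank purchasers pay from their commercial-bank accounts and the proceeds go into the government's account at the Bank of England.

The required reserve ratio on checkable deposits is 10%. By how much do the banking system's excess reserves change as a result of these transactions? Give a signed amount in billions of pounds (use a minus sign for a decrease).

Asset sale (to non-banks) £357 billion: reserves −£357B, deposits −£357B.
Discount-window repayment £217 billion: reserves −£217B, deposits 0.
OMO purchase (from banks) £109 billion: reserves +£109B, deposits 0.
Government account inflow £6 billion: reserves −£6B, deposits −£6B.
Totals: Δreserves = −£471B, Δdeposits = −£363B.
Δrequired reserves = 10% × −£363B = −£36.3B.
Δexcess reserves = Δreserves − Δrequired = −£471B − (−£36.3B) = -£434.7 billion.

-£434.7 billion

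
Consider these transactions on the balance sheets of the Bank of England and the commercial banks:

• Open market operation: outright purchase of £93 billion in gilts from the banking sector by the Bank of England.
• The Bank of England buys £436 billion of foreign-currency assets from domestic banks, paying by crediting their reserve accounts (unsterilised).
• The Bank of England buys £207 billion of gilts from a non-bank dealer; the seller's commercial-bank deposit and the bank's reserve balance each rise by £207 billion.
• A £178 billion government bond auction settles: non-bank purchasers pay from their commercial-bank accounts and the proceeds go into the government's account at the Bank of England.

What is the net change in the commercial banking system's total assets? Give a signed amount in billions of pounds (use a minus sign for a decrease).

+£29 billion

Bank of England balance sheet:
  Assets:      Securities +£300B, Foreign assets +£436B
  Liabilities: Bank reserves +£558B, Government deposits +£178B
Commercial banking system:
  Assets:      Reserves at CB +£558B, Securities −£93B, Foreign assets −£436B
  Liabilities: Checkable deposits +£29B
Change in total bank assets = +£29 billion.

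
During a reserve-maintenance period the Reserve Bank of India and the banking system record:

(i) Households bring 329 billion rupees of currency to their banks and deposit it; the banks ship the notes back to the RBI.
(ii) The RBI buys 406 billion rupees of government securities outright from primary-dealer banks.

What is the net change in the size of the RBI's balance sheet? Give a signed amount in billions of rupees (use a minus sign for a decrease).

+406 billion

Currency deposit 329 billion rupees: only the composition of liabilities changes → 0.
OMO purchase (from banks) 406 billion rupees: an RBI asset is acquired → +406B.
Net: 0 + 406 = +406 billion.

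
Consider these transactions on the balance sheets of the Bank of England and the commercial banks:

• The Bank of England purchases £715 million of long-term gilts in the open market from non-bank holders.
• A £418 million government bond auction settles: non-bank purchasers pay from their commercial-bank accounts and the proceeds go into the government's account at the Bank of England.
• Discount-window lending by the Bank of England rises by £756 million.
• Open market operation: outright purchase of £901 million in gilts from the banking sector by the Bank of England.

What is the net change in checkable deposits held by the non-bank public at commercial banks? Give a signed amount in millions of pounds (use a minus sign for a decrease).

Bank of England balance sheet:
  Assets:      Securities +£1616M, Loans to banks +£756M
  Liabilities: Bank reserves +£1954M, Government deposits +£418M
Commercial banking system:
  Assets:      Reserves at CB +£1954M, Securities −£901M
  Liabilities: Checkable deposits +£297M, Borrowings from CB +£756M
So the change in checkable deposits held by the non-bank public at commercial banks is +£297 million.

+£297 million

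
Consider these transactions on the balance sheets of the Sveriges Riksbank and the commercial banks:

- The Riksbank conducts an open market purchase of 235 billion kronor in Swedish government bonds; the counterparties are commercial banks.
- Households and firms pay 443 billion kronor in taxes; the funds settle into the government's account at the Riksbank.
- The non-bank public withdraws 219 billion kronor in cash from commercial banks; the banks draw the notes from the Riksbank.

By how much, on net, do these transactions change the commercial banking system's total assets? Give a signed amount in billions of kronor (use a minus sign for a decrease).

OMO purchase (from banks) 235 billion kronor: just an asset swap on bank balance sheets → 0.
Government account inflow 443 billion kronor: bank balance sheets shrink → −443B.
Currency withdrawal 219 billion kronor: bank balance sheets shrink → −219B.
Net: 0 − 443 − 219 = -662 billion.

-662 billion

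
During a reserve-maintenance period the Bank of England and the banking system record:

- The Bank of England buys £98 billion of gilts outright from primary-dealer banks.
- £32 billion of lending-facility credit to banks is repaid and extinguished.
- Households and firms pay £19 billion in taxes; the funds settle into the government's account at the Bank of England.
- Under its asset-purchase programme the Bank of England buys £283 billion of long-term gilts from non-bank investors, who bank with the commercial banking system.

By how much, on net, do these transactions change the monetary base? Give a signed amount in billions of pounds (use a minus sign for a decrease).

Bank of England balance sheet:
  Assets:      Securities +£381B, Loans to banks −£32B
  Liabilities: Bank reserves +£330B, Government deposits +£19B
Monetary base = currency + reserves: 0 + (+£330B) = +£330 billion.

+£330 billion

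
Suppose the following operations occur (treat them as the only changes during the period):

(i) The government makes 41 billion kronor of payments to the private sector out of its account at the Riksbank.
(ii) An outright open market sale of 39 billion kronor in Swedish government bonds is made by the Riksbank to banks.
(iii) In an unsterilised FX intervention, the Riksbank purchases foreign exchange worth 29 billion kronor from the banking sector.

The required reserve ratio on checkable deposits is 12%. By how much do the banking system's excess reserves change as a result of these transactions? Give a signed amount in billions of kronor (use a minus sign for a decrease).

Government spending 41 billion kronor: reserves +41B, deposits +41B.
OMO sale (to banks) 39 billion kronor: reserves −39B, deposits 0.
FX purchase 29 billion kronor: reserves +29B, deposits 0.
Totals: Δreserves = +31B, Δdeposits = +41B.
Δrequired reserves = 12% × +41B = +4.92B.
Δexcess reserves = Δreserves − Δrequired = +31B − (+4.92B) = +26.08 billion.

+26.08 billion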